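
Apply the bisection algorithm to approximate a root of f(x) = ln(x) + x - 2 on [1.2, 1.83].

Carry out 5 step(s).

f(x) = ln(x) + x - 2
Initial interval: [1.2, 1.83]

Iteration 1:
  c_1 = (1.200000 + 1.830000)/2 = 1.515000
  f(c_1) = f(1.515000) = -0.069585
  f(a) × f(c) ≥ 0, new interval: [1.515000, 1.830000]
Iteration 2:
  c_2 = (1.515000 + 1.830000)/2 = 1.672500
  f(c_2) = f(1.672500) = 0.186820
  f(a) × f(c) < 0, new interval: [1.515000, 1.672500]
Iteration 3:
  c_3 = (1.515000 + 1.672500)/2 = 1.593750
  f(c_3) = f(1.593750) = 0.059840
  f(a) × f(c) < 0, new interval: [1.515000, 1.593750]
Iteration 4:
  c_4 = (1.515000 + 1.593750)/2 = 1.554375
  f(c_4) = f(1.554375) = -0.004551
  f(a) × f(c) ≥ 0, new interval: [1.554375, 1.593750]
Iteration 5:
  c_5 = (1.554375 + 1.593750)/2 = 1.574063
  f(c_5) = f(1.574063) = 0.027722
  f(a) × f(c) < 0, new interval: [1.554375, 1.574063]

After 5 iteration(s), the approximation is c_5 = 1.574063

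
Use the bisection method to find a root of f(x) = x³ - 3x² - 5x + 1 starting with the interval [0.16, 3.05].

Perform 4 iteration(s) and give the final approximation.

f(x) = x³ - 3x² - 5x + 1
Initial interval: [0.16, 3.05]

Iteration 1:
  c_1 = (0.160000 + 3.050000)/2 = 1.605000
  f(c_1) = f(1.605000) = -10.618555
  f(a) × f(c) < 0, new interval: [0.160000, 1.605000]
Iteration 2:
  c_2 = (0.160000 + 1.605000)/2 = 0.882500
  f(c_2) = f(0.882500) = -5.061622
  f(a) × f(c) < 0, new interval: [0.160000, 0.882500]
Iteration 3:
  c_3 = (0.160000 + 0.882500)/2 = 0.521250
  f(c_3) = f(0.521250) = -2.279730
  f(a) × f(c) < 0, new interval: [0.160000, 0.521250]
Iteration 4:
  c_4 = (0.160000 + 0.521250)/2 = 0.340625
  f(c_4) = f(0.340625) = -1.011680
  f(a) × f(c) < 0, new interval: [0.160000, 0.340625]

After 4 iteration(s), the approximation is c_4 = 0.340625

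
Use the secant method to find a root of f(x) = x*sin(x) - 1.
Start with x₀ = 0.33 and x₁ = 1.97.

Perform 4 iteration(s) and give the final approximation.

f(x) = x*sin(x) - 1
x₀ = 0.33, x₁ = 1.97

Secant formula: x_{n+1} = x_n - f(x_n)(x_n - x_{n-1})/(f(x_n) - f(x_{n-1}))

Iteration 1:
  f(0.330000) = -0.893066
  f(1.970000) = 0.815100
  x_2 = 1.970000 - 0.815100×(1.970000 - 0.330000)/(0.815100 - (-0.893066))
       = 1.187427
Iteration 2:
  f(1.970000) = 0.815100
  f(1.187427) = 0.101231
  x_3 = 1.187427 - 0.101231×(1.187427 - 1.970000)/(0.101231 - 0.815100)
       = 1.076453
Iteration 3:
  f(1.187427) = 0.101231
  f(1.076453) = -0.052419
  x_4 = 1.076453 - (-0.052419)×(1.076453 - 1.187427)/(-0.052419 - 0.101231)
       = 1.114313
Iteration 4:
  f(1.076453) = -0.052419
  f(1.114313) = 0.000216
  x_5 = 1.114313 - 0.000216×(1.114313 - 1.076453)/(0.000216 - (-0.052419))
       = 1.114157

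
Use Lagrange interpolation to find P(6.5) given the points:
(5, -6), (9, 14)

Lagrange interpolation formula:
P(x) = Σ yᵢ × Lᵢ(x)
where Lᵢ(x) = Π_{j≠i} (x - xⱼ)/(xᵢ - xⱼ)

L_0(6.5) = (6.5 - 9)/(5 - 9) = 0.625000
L_1(6.5) = (6.5 - 5)/(9 - 5) = 0.375000

P(6.5) = (-6)×L_0(6.5) + 14×L_1(6.5)
P(6.5) = 1.500000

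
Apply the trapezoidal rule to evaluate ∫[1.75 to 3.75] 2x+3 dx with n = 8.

f(x) = 2x+3
a = 1.75, b = 3.75, n = 8
h = (b - a)/n = 0.250000

Trapezoidal rule: (h/2)[f(x₀) + 2f(x₁) + 2f(x₂) + ... + f(xₙ)]

x_0 = 1.7500, f(x_0) = 6.500000, coefficient = 1
x_1 = 2.0000, f(x_1) = 7.000000, coefficient = 2
x_2 = 2.2500, f(x_2) = 7.500000, coefficient = 2
x_3 = 2.5000, f(x_3) = 8.000000, coefficient = 2
x_4 = 2.7500, f(x_4) = 8.500000, coefficient = 2
x_5 = 3.0000, f(x_5) = 9.000000, coefficient = 2
x_6 = 3.2500, f(x_6) = 9.500000, coefficient = 2
x_7 = 3.5000, f(x_7) = 10.000000, coefficient = 2
x_8 = 3.7500, f(x_8) = 10.500000, coefficient = 1

I ≈ (0.250000/2) × 136.000000 = 17.000000
Exact value: 17.000000
Error: 0.000000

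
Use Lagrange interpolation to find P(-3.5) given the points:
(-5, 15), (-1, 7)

Lagrange interpolation formula:
P(x) = Σ yᵢ × Lᵢ(x)
where Lᵢ(x) = Π_{j≠i} (x - xⱼ)/(xᵢ - xⱼ)

L_0(-3.5) = (-3.5 - (-1))/(-5 - (-1)) = 0.625000
L_1(-3.5) = (-3.5 - (-5))/(-1 - (-5)) = 0.375000

P(-3.5) = 15×L_0(-3.5) + 7×L_1(-3.5)
P(-3.5) = 12.000000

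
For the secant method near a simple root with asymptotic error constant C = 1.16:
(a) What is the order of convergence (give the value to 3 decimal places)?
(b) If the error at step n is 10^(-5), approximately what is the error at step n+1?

(a) Secant method has superlinear convergence with order φ = (1+√5)/2 ≈ 1.618.
    This means |e_{n+1}| ≈ C|e_n|^1.618.

(b) With |e_n| = 10^(-5) and C = 1.16:
    |e_{n+1}| ≈ 1.16 × (10^(-5))^1.618 = 1.16 × 10^(-8.09)

(a) ≈ 1.618 (golden ratio); (b) |e_{n+1}| ≈ 9.425e-09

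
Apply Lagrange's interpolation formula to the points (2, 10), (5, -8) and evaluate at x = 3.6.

Lagrange interpolation formula:
P(x) = Σ yᵢ × Lᵢ(x)
where Lᵢ(x) = Π_{j≠i} (x - xⱼ)/(xᵢ - xⱼ)

L_0(3.6) = (3.6 - 5)/(2 - 5) = 0.466667
L_1(3.6) = (3.6 - 2)/(5 - 2) = 0.533333

P(3.6) = 10×L_0(3.6) + (-8)×L_1(3.6)
P(3.6) = 0.400000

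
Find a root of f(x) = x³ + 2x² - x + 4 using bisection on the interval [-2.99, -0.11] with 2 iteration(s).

f(x) = x³ + 2x² - x + 4
Initial interval: [-2.99, -0.11]

Iteration 1:
  c_1 = (-2.990000 + (-0.110000))/2 = -1.550000
  f(c_1) = f(-1.550000) = 6.631125
  f(a) × f(c) < 0, new interval: [-2.990000, -1.550000]
Iteration 2:
  c_2 = (-2.990000 + (-1.550000))/2 = -2.270000
  f(c_2) = f(-2.270000) = 4.878717
  f(a) × f(c) < 0, new interval: [-2.990000, -2.270000]

After 2 iteration(s), the approximation is c_2 = -2.270000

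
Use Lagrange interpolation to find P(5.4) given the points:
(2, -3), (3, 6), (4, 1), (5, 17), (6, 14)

Lagrange interpolation formula:
P(x) = Σ yᵢ × Lᵢ(x)
where Lᵢ(x) = Π_{j≠i} (x - xⱼ)/(xᵢ - xⱼ)

L_0(5.4) = (5.4 - 3)/(2 - 3) × (5.4 - 4)/(2 - 4) × (5.4 - 5)/(2 - 5) × (5.4 - 6)/(2 - 6) = -0.033600
L_1(5.4) = (5.4 - 2)/(3 - 2) × (5.4 - 4)/(3 - 4) × (5.4 - 5)/(3 - 5) × (5.4 - 6)/(3 - 6) = 0.190400
L_2(5.4) = (5.4 - 2)/(4 - 2) × (5.4 - 3)/(4 - 3) × (5.4 - 5)/(4 - 5) × (5.4 - 6)/(4 - 6) = -0.489600
L_3(5.4) = (5.4 - 2)/(5 - 2) × (5.4 - 3)/(5 - 3) × (5.4 - 4)/(5 - 4) × (5.4 - 6)/(5 - 6) = 1.142400
L_4(5.4) = (5.4 - 2)/(6 - 2) × (5.4 - 3)/(6 - 3) × (5.4 - 4)/(6 - 4) × (5.4 - 5)/(6 - 5) = 0.190400

P(5.4) = (-3)×L_0(5.4) + 6×L_1(5.4) + 1×L_2(5.4) + 17×L_3(5.4) + 14×L_4(5.4)
P(5.4) = 22.840000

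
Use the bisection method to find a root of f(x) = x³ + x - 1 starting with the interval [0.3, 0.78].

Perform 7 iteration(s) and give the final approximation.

f(x) = x³ + x - 1
Initial interval: [0.3, 0.78]

Iteration 1:
  c_1 = (0.300000 + 0.780000)/2 = 0.540000
  f(c_1) = f(0.540000) = -0.302536
  f(a) × f(c) ≥ 0, new interval: [0.540000, 0.780000]
Iteration 2:
  c_2 = (0.540000 + 0.780000)/2 = 0.660000
  f(c_2) = f(0.660000) = -0.052504
  f(a) × f(c) ≥ 0, new interval: [0.660000, 0.780000]
Iteration 3:
  c_3 = (0.660000 + 0.780000)/2 = 0.720000
  f(c_3) = f(0.720000) = 0.093248
  f(a) × f(c) < 0, new interval: [0.660000, 0.720000]
Iteration 4:
  c_4 = (0.660000 + 0.720000)/2 = 0.690000
  f(c_4) = f(0.690000) = 0.018509
  f(a) × f(c) < 0, new interval: [0.660000, 0.690000]
Iteration 5:
  c_5 = (0.660000 + 0.690000)/2 = 0.675000
  f(c_5) = f(0.675000) = -0.017453
  f(a) × f(c) ≥ 0, new interval: [0.675000, 0.690000]
Iteration 6:
  c_6 = (0.675000 + 0.690000)/2 = 0.682500
  f(c_6) = f(0.682500) = 0.000413
  f(a) × f(c) < 0, new interval: [0.675000, 0.682500]
Iteration 7:
  c_7 = (0.675000 + 0.682500)/2 = 0.678750
  f(c_7) = f(0.678750) = -0.008549
  f(a) × f(c) ≥ 0, new interval: [0.678750, 0.682500]

After 7 iteration(s), the approximation is c_7 = 0.678750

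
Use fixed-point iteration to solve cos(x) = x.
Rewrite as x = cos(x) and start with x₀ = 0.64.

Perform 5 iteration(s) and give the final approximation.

Equation: cos(x) = x
Fixed-point form: x = cos(x)
x₀ = 0.64

x_1 = g(0.640000) = 0.802096
x_2 = g(0.802096) = 0.695202
x_3 = g(0.695202) = 0.767924
x_4 = g(0.767924) = 0.719354
x_5 = g(0.719354) = 0.752232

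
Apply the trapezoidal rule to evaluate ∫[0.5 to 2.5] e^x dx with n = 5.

f(x) = e^x
a = 0.5, b = 2.5, n = 5
h = (b - a)/n = 0.400000

Trapezoidal rule: (h/2)[f(x₀) + 2f(x₁) + 2f(x₂) + ... + f(xₙ)]

x_0 = 0.5000, f(x_0) = 1.648721, coefficient = 1
x_1 = 0.9000, f(x_1) = 2.459603, coefficient = 2
x_2 = 1.3000, f(x_2) = 3.669297, coefficient = 2
x_3 = 1.7000, f(x_3) = 5.473947, coefficient = 2
x_4 = 2.1000, f(x_4) = 8.166170, coefficient = 2
x_5 = 2.5000, f(x_5) = 12.182494, coefficient = 1

I ≈ (0.400000/2) × 53.369249 = 10.673850
Exact value: 10.533773
Error: 0.140077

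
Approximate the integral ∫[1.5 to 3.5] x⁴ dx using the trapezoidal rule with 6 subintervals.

f(x) = x⁴
a = 1.5, b = 3.5, n = 6
h = (b - a)/n = 0.333333

Trapezoidal rule: (h/2)[f(x₀) + 2f(x₁) + 2f(x₂) + ... + f(xₙ)]

x_0 = 1.5000, f(x_0) = 5.062500, coefficient = 1
x_1 = 1.8333, f(x_1) = 11.297068, coefficient = 2
x_2 = 2.1667, f(x_2) = 22.037809, coefficient = 2
x_3 = 2.5000, f(x_3) = 39.062500, coefficient = 2
x_4 = 2.8333, f(x_4) = 64.445216, coefficient = 2
x_5 = 3.1667, f(x_5) = 100.556327, coefficient = 2
x_6 = 3.5000, f(x_6) = 150.062500, coefficient = 1

I ≈ (0.333333/2) × 629.922840 = 104.987140
Exact value: 103.525000
Error: 1.462140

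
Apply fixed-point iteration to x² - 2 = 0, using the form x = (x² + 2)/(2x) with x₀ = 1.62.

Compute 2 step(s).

Equation: x² - 2 = 0
Fixed-point form: x = (x² + 2)/(2x)
x₀ = 1.62

x_1 = g(1.620000) = 1.427284
x_2 = g(1.427284) = 1.414273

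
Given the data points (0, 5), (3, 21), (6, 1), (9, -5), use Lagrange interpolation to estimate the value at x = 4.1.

Lagrange interpolation formula:
P(x) = Σ yᵢ × Lᵢ(x)
where Lᵢ(x) = Π_{j≠i} (x - xⱼ)/(xᵢ - xⱼ)

L_0(4.1) = (4.1 - 3)/(0 - 3) × (4.1 - 6)/(0 - 6) × (4.1 - 9)/(0 - 9) = -0.063216
L_1(4.1) = (4.1 - 0)/(3 - 0) × (4.1 - 6)/(3 - 6) × (4.1 - 9)/(3 - 9) = 0.706870
L_2(4.1) = (4.1 - 0)/(6 - 0) × (4.1 - 3)/(6 - 3) × (4.1 - 9)/(6 - 9) = 0.409241
L_3(4.1) = (4.1 - 0)/(9 - 0) × (4.1 - 3)/(9 - 3) × (4.1 - 6)/(9 - 6) = -0.052895

P(4.1) = 5×L_0(4.1) + 21×L_1(4.1) + 1×L_2(4.1) + (-5)×L_3(4.1)
P(4.1) = 15.201914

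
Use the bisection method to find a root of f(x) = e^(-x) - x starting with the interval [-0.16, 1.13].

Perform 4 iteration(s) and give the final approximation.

f(x) = e^(-x) - x
Initial interval: [-0.16, 1.13]

Iteration 1:
  c_1 = (-0.160000 + 1.130000)/2 = 0.485000
  f(c_1) = f(0.485000) = 0.130697
  f(a) × f(c) ≥ 0, new interval: [0.485000, 1.130000]
Iteration 2:
  c_2 = (0.485000 + 1.130000)/2 = 0.807500
  f(c_2) = f(0.807500) = -0.361528
  f(a) × f(c) < 0, new interval: [0.485000, 0.807500]
Iteration 3:
  c_3 = (0.485000 + 0.807500)/2 = 0.646250
  f(c_3) = f(0.646250) = -0.122243
  f(a) × f(c) < 0, new interval: [0.485000, 0.646250]
Iteration 4:
  c_4 = (0.485000 + 0.646250)/2 = 0.565625
  f(c_4) = f(0.565625) = 0.002380
  f(a) × f(c) ≥ 0, new interval: [0.565625, 0.646250]

After 4 iteration(s), the approximation is c_4 = 0.565625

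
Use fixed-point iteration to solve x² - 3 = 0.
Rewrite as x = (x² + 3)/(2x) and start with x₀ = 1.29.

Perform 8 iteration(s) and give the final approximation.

Equation: x² - 3 = 0
Fixed-point form: x = (x² + 3)/(2x)
x₀ = 1.29

x_1 = g(1.290000) = 1.807791
x_2 = g(1.807791) = 1.733637
x_3 = g(1.733637) = 1.732052
x_4 = g(1.732052) = 1.732051
x_5 = g(1.732051) = 1.732051
x_6 = g(1.732051) = 1.732051
x_7 = g(1.732051) = 1.732051
x_8 = g(1.732051) = 1.732051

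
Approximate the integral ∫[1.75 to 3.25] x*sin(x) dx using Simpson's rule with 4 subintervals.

f(x) = x*sin(x)
a = 1.75, b = 3.25, n = 4
h = (b - a)/n = 0.375000

Simpson's rule: (h/3)[f(x₀) + 4f(x₁) + 2f(x₂) + ... + f(xₙ)]

x_0 = 1.7500, f(x_0) = 1.721975, coefficient = 1
x_1 = 2.1250, f(x_1) = 1.806930, coefficient = 4
x_2 = 2.5000, f(x_2) = 1.496180, coefficient = 2
x_3 = 2.8750, f(x_3) = 0.757407, coefficient = 4
x_4 = 3.2500, f(x_4) = -0.351634, coefficient = 1

I ≈ (0.375000/3) × 14.620049 = 1.827506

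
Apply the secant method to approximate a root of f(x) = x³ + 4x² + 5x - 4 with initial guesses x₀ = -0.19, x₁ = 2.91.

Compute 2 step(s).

f(x) = x³ + 4x² + 5x - 4
x₀ = -0.19, x₁ = 2.91

Secant formula: x_{n+1} = x_n - f(x_n)(x_n - x_{n-1})/(f(x_n) - f(x_{n-1}))

Iteration 1:
  f(-0.190000) = -4.812459
  f(2.910000) = 69.064571
  x_2 = 2.910000 - 69.064571×(2.910000 - (-0.190000))/(69.064571 - (-4.812459))
       = 0.011939
Iteration 2:
  f(2.910000) = 69.064571
  f(0.011939) = -3.939735
  x_3 = 0.011939 - (-3.939735)×(0.011939 - 2.910000)/(-3.939735 - 69.064571)
       = 0.168335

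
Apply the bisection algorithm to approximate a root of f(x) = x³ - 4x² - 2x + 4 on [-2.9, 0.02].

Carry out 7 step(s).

f(x) = x³ - 4x² - 2x + 4
Initial interval: [-2.9, 0.02]

Iteration 1:
  c_1 = (-2.900000 + 0.020000)/2 = -1.440000
  f(c_1) = f(-1.440000) = -4.400384
  f(a) × f(c) ≥ 0, new interval: [-1.440000, 0.020000]
Iteration 2:
  c_2 = (-1.440000 + 0.020000)/2 = -0.710000
  f(c_2) = f(-0.710000) = 3.045689
  f(a) × f(c) < 0, new interval: [-1.440000, -0.710000]
Iteration 3:
  c_3 = (-1.440000 + (-0.710000))/2 = -1.075000
  f(c_3) = f(-1.075000) = 0.285203
  f(a) × f(c) < 0, new interval: [-1.440000, -1.075000]
Iteration 4:
  c_4 = (-1.440000 + (-1.075000))/2 = -1.257500
  f(c_4) = f(-1.257500) = -1.798718
  f(a) × f(c) ≥ 0, new interval: [-1.257500, -1.075000]
Iteration 5:
  c_5 = (-1.257500 + (-1.075000))/2 = -1.166250
  f(c_5) = f(-1.166250) = -0.694318
  f(a) × f(c) ≥ 0, new interval: [-1.166250, -1.075000]
Iteration 6:
  c_6 = (-1.166250 + (-1.075000))/2 = -1.120625
  f(c_6) = f(-1.120625) = -0.189233
  f(a) × f(c) ≥ 0, new interval: [-1.120625, -1.075000]
Iteration 7:
  c_7 = (-1.120625 + (-1.075000))/2 = -1.097812
  f(c_7) = f(-1.097812) = 0.051781
  f(a) × f(c) < 0, new interval: [-1.120625, -1.097812]

After 7 iteration(s), the approximation is c_7 = -1.097812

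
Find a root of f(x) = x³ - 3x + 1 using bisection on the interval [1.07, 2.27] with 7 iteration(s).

f(x) = x³ - 3x + 1
Initial interval: [1.07, 2.27]

Iteration 1:
  c_1 = (1.070000 + 2.270000)/2 = 1.670000
  f(c_1) = f(1.670000) = 0.647463
  f(a) × f(c) < 0, new interval: [1.070000, 1.670000]
Iteration 2:
  c_2 = (1.070000 + 1.670000)/2 = 1.370000
  f(c_2) = f(1.370000) = -0.538647
  f(a) × f(c) ≥ 0, new interval: [1.370000, 1.670000]
Iteration 3:
  c_3 = (1.370000 + 1.670000)/2 = 1.520000
  f(c_3) = f(1.520000) = -0.048192
  f(a) × f(c) ≥ 0, new interval: [1.520000, 1.670000]
Iteration 4:
  c_4 = (1.520000 + 1.670000)/2 = 1.595000
  f(c_4) = f(1.595000) = 0.272720
  f(a) × f(c) < 0, new interval: [1.520000, 1.595000]
Iteration 5:
  c_5 = (1.520000 + 1.595000)/2 = 1.557500
  f(c_5) = f(1.557500) = 0.105693
  f(a) × f(c) < 0, new interval: [1.520000, 1.557500]
Iteration 6:
  c_6 = (1.520000 + 1.557500)/2 = 1.538750
  f(c_6) = f(1.538750) = 0.027128
  f(a) × f(c) < 0, new interval: [1.520000, 1.538750]
Iteration 7:
  c_7 = (1.520000 + 1.538750)/2 = 1.529375
  f(c_7) = f(1.529375) = -0.010935
  f(a) × f(c) ≥ 0, new interval: [1.529375, 1.538750]

After 7 iteration(s), the approximation is c_7 = 1.529375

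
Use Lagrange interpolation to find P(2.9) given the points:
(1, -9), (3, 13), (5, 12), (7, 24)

Lagrange interpolation formula:
P(x) = Σ yᵢ × Lᵢ(x)
where Lᵢ(x) = Π_{j≠i} (x - xⱼ)/(xᵢ - xⱼ)

L_0(2.9) = (2.9 - 3)/(1 - 3) × (2.9 - 5)/(1 - 5) × (2.9 - 7)/(1 - 7) = 0.017938
L_1(2.9) = (2.9 - 1)/(3 - 1) × (2.9 - 5)/(3 - 5) × (2.9 - 7)/(3 - 7) = 1.022437
L_2(2.9) = (2.9 - 1)/(5 - 1) × (2.9 - 3)/(5 - 3) × (2.9 - 7)/(5 - 7) = -0.048688
L_3(2.9) = (2.9 - 1)/(7 - 1) × (2.9 - 3)/(7 - 3) × (2.9 - 5)/(7 - 5) = 0.008313

P(2.9) = (-9)×L_0(2.9) + 13×L_1(2.9) + 12×L_2(2.9) + 24×L_3(2.9)
P(2.9) = 12.745500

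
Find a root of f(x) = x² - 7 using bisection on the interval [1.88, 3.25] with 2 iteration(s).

f(x) = x² - 7
Initial interval: [1.88, 3.25]

Iteration 1:
  c_1 = (1.880000 + 3.250000)/2 = 2.565000
  f(c_1) = f(2.565000) = -0.420775
  f(a) × f(c) ≥ 0, new interval: [2.565000, 3.250000]
Iteration 2:
  c_2 = (2.565000 + 3.250000)/2 = 2.907500
  f(c_2) = f(2.907500) = 1.453556
  f(a) × f(c) < 0, new interval: [2.565000, 2.907500]

After 2 iteration(s), the approximation is c_2 = 2.907500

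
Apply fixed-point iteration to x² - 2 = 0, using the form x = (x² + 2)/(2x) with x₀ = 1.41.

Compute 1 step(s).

Equation: x² - 2 = 0
Fixed-point form: x = (x² + 2)/(2x)
x₀ = 1.41

x_1 = g(1.410000) = 1.414220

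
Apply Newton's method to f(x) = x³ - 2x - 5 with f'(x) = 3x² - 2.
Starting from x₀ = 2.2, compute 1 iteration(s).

f(x) = x³ - 2x - 5
f'(x) = 3x² - 2
x₀ = 2.2

Newton-Raphson formula: x_{n+1} = x_n - f(x_n)/f'(x_n)

Iteration 1:
  f(2.200000) = 1.248000
  f'(2.200000) = 12.520000
  x_1 = 2.200000 - 1.248000/12.520000 = 2.100319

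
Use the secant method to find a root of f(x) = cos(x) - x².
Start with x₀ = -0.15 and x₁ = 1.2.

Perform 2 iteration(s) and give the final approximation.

f(x) = cos(x) - x²
x₀ = -0.15, x₁ = 1.2

Secant formula: x_{n+1} = x_n - f(x_n)(x_n - x_{n-1})/(f(x_n) - f(x_{n-1}))

Iteration 1:
  f(-0.150000) = 0.966271
  f(1.200000) = -1.077642
  x_2 = 1.200000 - (-1.077642)×(1.200000 - (-0.150000))/(-1.077642 - 0.966271)
       = 0.488220
Iteration 2:
  f(1.200000) = -1.077642
  f(0.488220) = 0.644811
  x_3 = 0.488220 - 0.644811×(0.488220 - 1.200000)/(0.644811 - (-1.077642))
       = 0.754679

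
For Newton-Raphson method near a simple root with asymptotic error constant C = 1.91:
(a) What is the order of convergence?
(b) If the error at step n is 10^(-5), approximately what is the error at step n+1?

(a) Newton-Raphson has quadratic (order 2) convergence near simple roots.
    This means |e_{n+1}| ≈ C|e_n|².

(b) With |e_n| = 10^(-5) and C = 1.91:
    |e_{n+1}| ≈ 1.91 × (10^(-5))² = 1.91 × 10^(-10)

(a) 2 (quadratic); (b) |e_{n+1}| ≈ 1.910e-10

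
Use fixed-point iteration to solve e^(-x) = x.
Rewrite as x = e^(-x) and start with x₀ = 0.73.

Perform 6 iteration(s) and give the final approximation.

Equation: e^(-x) = x
Fixed-point form: x = e^(-x)
x₀ = 0.73

x_1 = g(0.730000) = 0.481909
x_2 = g(0.481909) = 0.617603
x_3 = g(0.617603) = 0.539235
x_4 = g(0.539235) = 0.583194
x_5 = g(0.583194) = 0.558113
x_6 = g(0.558113) = 0.572288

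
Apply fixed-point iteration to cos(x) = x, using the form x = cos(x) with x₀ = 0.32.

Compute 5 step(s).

Equation: cos(x) = x
Fixed-point form: x = cos(x)
x₀ = 0.32

x_1 = g(0.320000) = 0.949235
x_2 = g(0.949235) = 0.582305
x_3 = g(0.582305) = 0.835197
x_4 = g(0.835197) = 0.671031
x_5 = g(0.671031) = 0.783181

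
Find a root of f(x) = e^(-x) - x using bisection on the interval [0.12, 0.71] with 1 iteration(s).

f(x) = e^(-x) - x
Initial interval: [0.12, 0.71]

Iteration 1:
  c_1 = (0.120000 + 0.710000)/2 = 0.415000
  f(c_1) = f(0.415000) = 0.245340
  f(a) × f(c) ≥ 0, new interval: [0.415000, 0.710000]

After 1 iteration(s), the approximation is c_1 = 0.415000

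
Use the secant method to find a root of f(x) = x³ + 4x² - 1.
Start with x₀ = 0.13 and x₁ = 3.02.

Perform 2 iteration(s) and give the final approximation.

f(x) = x³ + 4x² - 1
x₀ = 0.13, x₁ = 3.02

Secant formula: x_{n+1} = x_n - f(x_n)(x_n - x_{n-1})/(f(x_n) - f(x_{n-1}))

Iteration 1:
  f(0.130000) = -0.930203
  f(3.020000) = 63.025208
  x_2 = 3.020000 - 63.025208×(3.020000 - 0.130000)/(63.025208 - (-0.930203))
       = 0.172034
Iteration 2:
  f(3.020000) = 63.025208
  f(0.172034) = -0.876526
  x_3 = 0.172034 - (-0.876526)×(0.172034 - 3.020000)/(-0.876526 - 63.025208)
       = 0.211099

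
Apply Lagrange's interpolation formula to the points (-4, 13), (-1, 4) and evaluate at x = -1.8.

Lagrange interpolation formula:
P(x) = Σ yᵢ × Lᵢ(x)
where Lᵢ(x) = Π_{j≠i} (x - xⱼ)/(xᵢ - xⱼ)

L_0(-1.8) = (-1.8 - (-1))/(-4 - (-1)) = 0.266667
L_1(-1.8) = (-1.8 - (-4))/(-1 - (-4)) = 0.733333

P(-1.8) = 13×L_0(-1.8) + 4×L_1(-1.8)
P(-1.8) = 6.400000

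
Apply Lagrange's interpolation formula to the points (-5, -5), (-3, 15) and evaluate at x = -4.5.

Lagrange interpolation formula:
P(x) = Σ yᵢ × Lᵢ(x)
where Lᵢ(x) = Π_{j≠i} (x - xⱼ)/(xᵢ - xⱼ)

L_0(-4.5) = (-4.5 - (-3))/(-5 - (-3)) = 0.750000
L_1(-4.5) = (-4.5 - (-5))/(-3 - (-5)) = 0.250000

P(-4.5) = (-5)×L_0(-4.5) + 15×L_1(-4.5)
P(-4.5) = 0.000000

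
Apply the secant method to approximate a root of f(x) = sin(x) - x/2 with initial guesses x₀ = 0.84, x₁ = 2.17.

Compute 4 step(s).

f(x) = sin(x) - x/2
x₀ = 0.84, x₁ = 2.17

Secant formula: x_{n+1} = x_n - f(x_n)(x_n - x_{n-1})/(f(x_n) - f(x_{n-1}))

Iteration 1:
  f(0.840000) = 0.324643
  f(2.170000) = -0.259215
  x_2 = 2.170000 - (-0.259215)×(2.170000 - 0.840000)/(-0.259215 - 0.324643)
       = 1.579521
Iteration 2:
  f(2.170000) = -0.259215
  f(1.579521) = 0.210201
  x_3 = 1.579521 - 0.210201×(1.579521 - 2.170000)/(0.210201 - (-0.259215))
       = 1.843933
Iteration 3:
  f(1.579521) = 0.210201
  f(1.843933) = 0.040963
  x_4 = 1.843933 - 0.040963×(1.843933 - 1.579521)/(0.040963 - 0.210201)
       = 1.907932
Iteration 4:
  f(1.843933) = 0.040963
  f(1.907932) = -0.010260
  x_5 = 1.907932 - (-0.010260)×(1.907932 - 1.843933)/(-0.010260 - 0.040963)
       = 1.895113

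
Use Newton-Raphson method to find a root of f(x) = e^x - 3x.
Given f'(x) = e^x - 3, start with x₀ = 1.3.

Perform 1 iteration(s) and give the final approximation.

f(x) = e^x - 3x
f'(x) = e^x - 3
x₀ = 1.3

Newton-Raphson formula: x_{n+1} = x_n - f(x_n)/f'(x_n)

Iteration 1:
  f(1.300000) = -0.230703
  f'(1.300000) = 0.669297
  x_1 = 1.300000 - (-0.230703)/0.669297 = 1.644695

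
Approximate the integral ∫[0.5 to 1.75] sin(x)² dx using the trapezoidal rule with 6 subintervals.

f(x) = sin(x)²
a = 0.5, b = 1.75, n = 6
h = (b - a)/n = 0.208333

Trapezoidal rule: (h/2)[f(x₀) + 2f(x₁) + 2f(x₂) + ... + f(xₙ)]

x_0 = 0.5000, f(x_0) = 0.229849, coefficient = 1
x_1 = 0.7083, f(x_1) = 0.423240, coefficient = 2
x_2 = 0.9167, f(x_2) = 0.629766, coefficient = 2
x_3 = 1.1250, f(x_3) = 0.814087, coefficient = 2
x_4 = 1.3333, f(x_4) = 0.944663, coefficient = 2
x_5 = 1.5417, f(x_5) = 0.999152, coefficient = 2
x_6 = 1.7500, f(x_6) = 0.968228, coefficient = 1

I ≈ (0.208333/2) × 8.819892 = 0.918739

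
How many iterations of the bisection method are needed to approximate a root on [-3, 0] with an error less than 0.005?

We need (b-a)/2^n ≤ 0.005
(0 - (-3))/2^n ≤ 0.005
3/2^n ≤ 0.005
2^n ≥ 600
n ≥ log₂(600) = 9.23
n ≥ 10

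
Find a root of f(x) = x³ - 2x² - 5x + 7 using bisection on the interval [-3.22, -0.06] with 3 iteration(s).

f(x) = x³ - 2x² - 5x + 7
Initial interval: [-3.22, -0.06]

Iteration 1:
  c_1 = (-3.220000 + (-0.060000))/2 = -1.640000
  f(c_1) = f(-1.640000) = 5.409856
  f(a) × f(c) < 0, new interval: [-3.220000, -1.640000]
Iteration 2:
  c_2 = (-3.220000 + (-1.640000))/2 = -2.430000
  f(c_2) = f(-2.430000) = -7.008707
  f(a) × f(c) ≥ 0, new interval: [-2.430000, -1.640000]
Iteration 3:
  c_3 = (-2.430000 + (-1.640000))/2 = -2.035000
  f(c_3) = f(-2.035000) = 0.465157
  f(a) × f(c) < 0, new interval: [-2.430000, -2.035000]

After 3 iteration(s), the approximation is c_3 = -2.035000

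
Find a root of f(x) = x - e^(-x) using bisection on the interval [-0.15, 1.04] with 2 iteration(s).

f(x) = x - e^(-x)
Initial interval: [-0.15, 1.04]

Iteration 1:
  c_1 = (-0.150000 + 1.040000)/2 = 0.445000
  f(c_1) = f(0.445000) = -0.195824
  f(a) × f(c) ≥ 0, new interval: [0.445000, 1.040000]
Iteration 2:
  c_2 = (0.445000 + 1.040000)/2 = 0.742500
  f(c_2) = f(0.742500) = 0.266577
  f(a) × f(c) < 0, new interval: [0.445000, 0.742500]

After 2 iteration(s), the approximation is c_2 = 0.742500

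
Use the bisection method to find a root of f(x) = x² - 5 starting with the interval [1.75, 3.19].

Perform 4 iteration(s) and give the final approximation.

f(x) = x² - 5
Initial interval: [1.75, 3.19]

Iteration 1:
  c_1 = (1.750000 + 3.190000)/2 = 2.470000
  f(c_1) = f(2.470000) = 1.100900
  f(a) × f(c) < 0, new interval: [1.750000, 2.470000]
Iteration 2:
  c_2 = (1.750000 + 2.470000)/2 = 2.110000
  f(c_2) = f(2.110000) = -0.547900
  f(a) × f(c) ≥ 0, new interval: [2.110000, 2.470000]
Iteration 3:
  c_3 = (2.110000 + 2.470000)/2 = 2.290000
  f(c_3) = f(2.290000) = 0.244100
  f(a) × f(c) < 0, new interval: [2.110000, 2.290000]
Iteration 4:
  c_4 = (2.110000 + 2.290000)/2 = 2.200000
  f(c_4) = f(2.200000) = -0.160000
  f(a) × f(c) ≥ 0, new interval: [2.200000, 2.290000]

After 4 iteration(s), the approximation is c_4 = 2.200000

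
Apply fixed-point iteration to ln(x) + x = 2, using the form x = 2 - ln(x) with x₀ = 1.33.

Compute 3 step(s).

Equation: ln(x) + x = 2
Fixed-point form: x = 2 - ln(x)
x₀ = 1.33

x_1 = g(1.330000) = 1.714821
x_2 = g(1.714821) = 1.460691
x_3 = g(1.460691) = 1.621090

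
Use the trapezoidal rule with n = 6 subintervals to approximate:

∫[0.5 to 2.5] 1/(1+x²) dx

f(x) = 1/(1+x²)
a = 0.5, b = 2.5, n = 6
h = (b - a)/n = 0.333333

Trapezoidal rule: (h/2)[f(x₀) + 2f(x₁) + 2f(x₂) + ... + f(xₙ)]

x_0 = 0.5000, f(x_0) = 0.800000, coefficient = 1
x_1 = 0.8333, f(x_1) = 0.590164, coefficient = 2
x_2 = 1.1667, f(x_2) = 0.423529, coefficient = 2
x_3 = 1.5000, f(x_3) = 0.307692, coefficient = 2
x_4 = 1.8333, f(x_4) = 0.229299, coefficient = 2
x_5 = 2.1667, f(x_5) = 0.175610, coefficient = 2
x_6 = 2.5000, f(x_6) = 0.137931, coefficient = 1

I ≈ (0.333333/2) × 4.390521 = 0.731753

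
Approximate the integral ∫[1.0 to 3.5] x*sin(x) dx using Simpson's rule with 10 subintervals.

f(x) = x*sin(x)
a = 1.0, b = 3.5, n = 10
h = (b - a)/n = 0.250000

Simpson's rule: (h/3)[f(x₀) + 4f(x₁) + 2f(x₂) + ... + f(xₙ)]

x_0 = 1.0000, f(x_0) = 0.841471, coefficient = 1
x_1 = 1.2500, f(x_1) = 1.186231, coefficient = 4
x_2 = 1.5000, f(x_2) = 1.496242, coefficient = 2
x_3 = 1.7500, f(x_3) = 1.721975, coefficient = 4
x_4 = 2.0000, f(x_4) = 1.818595, coefficient = 2
x_5 = 2.2500, f(x_5) = 1.750665, coefficient = 4
x_6 = 2.5000, f(x_6) = 1.496180, coefficient = 2
x_7 = 2.7500, f(x_7) = 1.049568, coefficient = 4
x_8 = 3.0000, f(x_8) = 0.423360, coefficient = 2
x_9 = 3.2500, f(x_9) = -0.351634, coefficient = 4
x_10 = 3.5000, f(x_10) = -1.227741, coefficient = 1

I ≈ (0.250000/3) × 31.509703 = 2.625809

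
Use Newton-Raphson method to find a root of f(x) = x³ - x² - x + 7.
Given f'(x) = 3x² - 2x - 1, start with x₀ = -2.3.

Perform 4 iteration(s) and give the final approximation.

f(x) = x³ - x² - x + 7
f'(x) = 3x² - 2x - 1
x₀ = -2.3

Newton-Raphson formula: x_{n+1} = x_n - f(x_n)/f'(x_n)

Iteration 1:
  f(-2.300000) = -8.157000
  f'(-2.300000) = 19.470000
  x_1 = -2.300000 - (-8.157000)/19.470000 = -1.881048
Iteration 2:
  f(-1.881048) = -1.313081
  f'(-1.881048) = 13.377118
  x_2 = -1.881048 - (-1.313081)/13.377118 = -1.782889
Iteration 3:
  f(-1.782889) = -0.063062
  f'(-1.782889) = 12.101858
  x_3 = -1.782889 - (-0.063062)/12.101858 = -1.777678
Iteration 4:
  f(-1.777678) = -0.000172
  f'(-1.777678) = 12.035775
  x_4 = -1.777678 - (-0.000172)/12.035775 = -1.777664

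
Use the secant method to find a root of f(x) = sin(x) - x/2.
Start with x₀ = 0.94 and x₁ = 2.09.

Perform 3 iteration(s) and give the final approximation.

f(x) = sin(x) - x/2
x₀ = 0.94, x₁ = 2.09

Secant formula: x_{n+1} = x_n - f(x_n)(x_n - x_{n-1})/(f(x_n) - f(x_{n-1}))

Iteration 1:
  f(0.940000) = 0.337558
  f(2.090000) = -0.176785
  x_2 = 2.090000 - (-0.176785)×(2.090000 - 0.940000)/(-0.176785 - 0.337558)
       = 1.694733
Iteration 2:
  f(2.090000) = -0.176785
  f(1.694733) = 0.144963
  x_3 = 1.694733 - 0.144963×(1.694733 - 2.090000)/(0.144963 - (-0.176785))
       = 1.872820
Iteration 3:
  f(1.694733) = 0.144963
  f(1.872820) = 0.018327
  x_4 = 1.872820 - 0.018327×(1.872820 - 1.694733)/(0.018327 - 0.144963)
       = 1.898592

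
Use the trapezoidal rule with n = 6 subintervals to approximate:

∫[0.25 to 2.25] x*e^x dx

f(x) = x*e^x
a = 0.25, b = 2.25, n = 6
h = (b - a)/n = 0.333333

Trapezoidal rule: (h/2)[f(x₀) + 2f(x₁) + 2f(x₂) + ... + f(xₙ)]

x_0 = 0.2500, f(x_0) = 0.321006, coefficient = 1
x_1 = 0.5833, f(x_1) = 1.045334, coefficient = 2
x_2 = 0.9167, f(x_2) = 2.292528, coefficient = 2
x_3 = 1.2500, f(x_3) = 4.362929, coefficient = 2
x_4 = 1.5833, f(x_4) = 7.712679, coefficient = 2
x_5 = 1.9167, f(x_5) = 13.029998, coefficient = 2
x_6 = 2.2500, f(x_6) = 21.347406, coefficient = 1

I ≈ (0.333333/2) × 78.555350 = 13.092558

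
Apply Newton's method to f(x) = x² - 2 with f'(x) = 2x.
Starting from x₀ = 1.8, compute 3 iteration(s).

f(x) = x² - 2
f'(x) = 2x
x₀ = 1.8

Newton-Raphson formula: x_{n+1} = x_n - f(x_n)/f'(x_n)

Iteration 1:
  f(1.800000) = 1.240000
  f'(1.800000) = 3.600000
  x_1 = 1.800000 - 1.240000/3.600000 = 1.455556
Iteration 2:
  f(1.455556) = 0.118642
  f'(1.455556) = 2.911111
  x_2 = 1.455556 - 0.118642/2.911111 = 1.414801
Iteration 3:
  f(1.414801) = 0.001661
  f'(1.414801) = 2.829601
  x_3 = 1.414801 - 0.001661/2.829601 = 1.414214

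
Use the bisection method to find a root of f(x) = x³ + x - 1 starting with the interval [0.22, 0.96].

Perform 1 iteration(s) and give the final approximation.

f(x) = x³ + x - 1
Initial interval: [0.22, 0.96]

Iteration 1:
  c_1 = (0.220000 + 0.960000)/2 = 0.590000
  f(c_1) = f(0.590000) = -0.204621
  f(a) × f(c) ≥ 0, new interval: [0.590000, 0.960000]

After 1 iteration(s), the approximation is c_1 = 0.590000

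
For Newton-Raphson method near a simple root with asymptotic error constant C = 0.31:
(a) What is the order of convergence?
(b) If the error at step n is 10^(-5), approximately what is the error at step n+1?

(a) Newton-Raphson has quadratic (order 2) convergence near simple roots.
    This means |e_{n+1}| ≈ C|e_n|².

(b) With |e_n| = 10^(-5) and C = 0.31:
    |e_{n+1}| ≈ 0.31 × (10^(-5))² = 0.31 × 10^(-10)

(a) 2 (quadratic); (b) |e_{n+1}| ≈ 3.100e-11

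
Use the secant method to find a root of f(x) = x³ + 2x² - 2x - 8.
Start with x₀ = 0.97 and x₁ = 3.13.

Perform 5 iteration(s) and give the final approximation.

f(x) = x³ + 2x² - 2x - 8
x₀ = 0.97, x₁ = 3.13

Secant formula: x_{n+1} = x_n - f(x_n)(x_n - x_{n-1})/(f(x_n) - f(x_{n-1}))

Iteration 1:
  f(0.970000) = -7.145527
  f(3.130000) = 35.998097
  x_2 = 3.130000 - 35.998097×(3.130000 - 0.970000)/(35.998097 - (-7.145527))
       = 1.327743
Iteration 2:
  f(3.130000) = 35.998097
  f(1.327743) = -4.789001
  x_3 = 1.327743 - (-4.789001)×(1.327743 - 3.130000)/(-4.789001 - 35.998097)
       = 1.539354
Iteration 3:
  f(1.327743) = -4.789001
  f(1.539354) = -2.691811
  x_4 = 1.539354 - (-2.691811)×(1.539354 - 1.327743)/(-2.691811 - (-4.789001))
       = 1.810964
Iteration 4:
  f(1.539354) = -2.691811
  f(1.810964) = 0.876480
  x_5 = 1.810964 - 0.876480×(1.810964 - 1.539354)/(0.876480 - (-2.691811))
       = 1.744249
Iteration 5:
  f(1.810964) = 0.876480
  f(1.744249) = -0.096980
  x_6 = 1.744249 - (-0.096980)×(1.744249 - 1.810964)/(-0.096980 - 0.876480)
       = 1.750895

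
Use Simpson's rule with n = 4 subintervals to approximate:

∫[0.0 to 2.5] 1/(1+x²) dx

f(x) = 1/(1+x²)
a = 0.0, b = 2.5, n = 4
h = (b - a)/n = 0.625000

Simpson's rule: (h/3)[f(x₀) + 4f(x₁) + 2f(x₂) + ... + f(xₙ)]

x_0 = 0.0000, f(x_0) = 1.000000, coefficient = 1
x_1 = 0.6250, f(x_1) = 0.719101, coefficient = 4
x_2 = 1.2500, f(x_2) = 0.390244, coefficient = 2
x_3 = 1.8750, f(x_3) = 0.221453, coefficient = 4
x_4 = 2.5000, f(x_4) = 0.137931, coefficient = 1

I ≈ (0.625000/3) × 5.680636 = 1.183466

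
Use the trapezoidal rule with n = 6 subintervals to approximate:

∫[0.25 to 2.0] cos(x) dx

f(x) = cos(x)
a = 0.25, b = 2.0, n = 6
h = (b - a)/n = 0.291667

Trapezoidal rule: (h/2)[f(x₀) + 2f(x₁) + 2f(x₂) + ... + f(xₙ)]

x_0 = 0.2500, f(x_0) = 0.968912, coefficient = 1
x_1 = 0.5417, f(x_1) = 0.856851, coefficient = 2
x_2 = 0.8333, f(x_2) = 0.672412, coefficient = 2
x_3 = 1.1250, f(x_3) = 0.431177, coefficient = 2
x_4 = 1.4167, f(x_4) = 0.153520, coefficient = 2
x_5 = 1.7083, f(x_5) = -0.137104, coefficient = 2
x_6 = 2.0000, f(x_6) = -0.416147, coefficient = 1

I ≈ (0.291667/2) × 4.506477 = 0.657195
Exact value: 0.661893
Error: 0.004699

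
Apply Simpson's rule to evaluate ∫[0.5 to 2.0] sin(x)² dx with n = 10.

f(x) = sin(x)²
a = 0.5, b = 2.0, n = 10
h = (b - a)/n = 0.150000

Simpson's rule: (h/3)[f(x₀) + 4f(x₁) + 2f(x₂) + ... + f(xₙ)]

x_0 = 0.5000, f(x_0) = 0.229849, coefficient = 1
x_1 = 0.6500, f(x_1) = 0.366251, coefficient = 4
x_2 = 0.8000, f(x_2) = 0.514600, coefficient = 2
x_3 = 0.9500, f(x_3) = 0.661645, coefficient = 4
x_4 = 1.1000, f(x_4) = 0.794251, coefficient = 2
x_5 = 1.2500, f(x_5) = 0.900572, coefficient = 4
x_6 = 1.4000, f(x_6) = 0.971111, coefficient = 2
x_7 = 1.5500, f(x_7) = 0.999568, coefficient = 4
x_8 = 1.7000, f(x_8) = 0.983399, coefficient = 2
x_9 = 1.8500, f(x_9) = 0.924050, coefficient = 4
x_10 = 2.0000, f(x_10) = 0.826822, coefficient = 1

I ≈ (0.150000/3) × 22.991731 = 1.149587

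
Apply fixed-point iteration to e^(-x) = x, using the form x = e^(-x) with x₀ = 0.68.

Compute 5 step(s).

Equation: e^(-x) = x
Fixed-point form: x = e^(-x)
x₀ = 0.68

x_1 = g(0.680000) = 0.506617
x_2 = g(0.506617) = 0.602531
x_3 = g(0.602531) = 0.547425
x_4 = g(0.547425) = 0.578438
x_5 = g(0.578438) = 0.560774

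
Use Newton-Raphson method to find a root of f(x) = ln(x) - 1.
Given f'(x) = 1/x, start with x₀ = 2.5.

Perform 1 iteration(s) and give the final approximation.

f(x) = ln(x) - 1
f'(x) = 1/x
x₀ = 2.5

Newton-Raphson formula: x_{n+1} = x_n - f(x_n)/f'(x_n)

Iteration 1:
  f(2.500000) = -0.083709
  f'(2.500000) = 0.400000
  x_1 = 2.500000 - (-0.083709)/0.400000 = 2.709273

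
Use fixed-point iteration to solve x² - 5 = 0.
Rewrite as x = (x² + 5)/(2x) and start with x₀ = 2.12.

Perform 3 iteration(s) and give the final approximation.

Equation: x² - 5 = 0
Fixed-point form: x = (x² + 5)/(2x)
x₀ = 2.12

x_1 = g(2.120000) = 2.239245
x_2 = g(2.239245) = 2.236070
x_3 = g(2.236070) = 2.236068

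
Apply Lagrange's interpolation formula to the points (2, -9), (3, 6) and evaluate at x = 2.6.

Lagrange interpolation formula:
P(x) = Σ yᵢ × Lᵢ(x)
where Lᵢ(x) = Π_{j≠i} (x - xⱼ)/(xᵢ - xⱼ)

L_0(2.6) = (2.6 - 3)/(2 - 3) = 0.400000
L_1(2.6) = (2.6 - 2)/(3 - 2) = 0.600000

P(2.6) = (-9)×L_0(2.6) + 6×L_1(2.6)
P(2.6) = 0.000000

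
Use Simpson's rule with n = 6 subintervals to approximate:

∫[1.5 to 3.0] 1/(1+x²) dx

f(x) = 1/(1+x²)
a = 1.5, b = 3.0, n = 6
h = (b - a)/n = 0.250000

Simpson's rule: (h/3)[f(x₀) + 4f(x₁) + 2f(x₂) + ... + f(xₙ)]

x_0 = 1.5000, f(x_0) = 0.307692, coefficient = 1
x_1 = 1.7500, f(x_1) = 0.246154, coefficient = 4
x_2 = 2.0000, f(x_2) = 0.200000, coefficient = 2
x_3 = 2.2500, f(x_3) = 0.164948, coefficient = 4
x_4 = 2.5000, f(x_4) = 0.137931, coefficient = 2
x_5 = 2.7500, f(x_5) = 0.116788, coefficient = 4
x_6 = 3.0000, f(x_6) = 0.100000, coefficient = 1

I ≈ (0.250000/3) × 3.195117 = 0.266260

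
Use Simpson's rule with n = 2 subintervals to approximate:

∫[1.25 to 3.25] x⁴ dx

f(x) = x⁴
a = 1.25, b = 3.25, n = 2
h = (b - a)/n = 1.000000

Simpson's rule: (h/3)[f(x₀) + 4f(x₁) + 2f(x₂) + ... + f(xₙ)]

x_0 = 1.2500, f(x_0) = 2.441406, coefficient = 1
x_1 = 2.2500, f(x_1) = 25.628906, coefficient = 4
x_2 = 3.2500, f(x_2) = 111.566406, coefficient = 1

I ≈ (1.000000/3) × 216.523438 = 72.174479
Exact value: 71.907813
Error: 0.266667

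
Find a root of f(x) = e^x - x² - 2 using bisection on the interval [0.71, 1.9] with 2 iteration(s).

f(x) = e^x - x² - 2
Initial interval: [0.71, 1.9]

Iteration 1:
  c_1 = (0.710000 + 1.900000)/2 = 1.305000
  f(c_1) = f(1.305000) = -0.015336
  f(a) × f(c) ≥ 0, new interval: [1.305000, 1.900000]
Iteration 2:
  c_2 = (1.305000 + 1.900000)/2 = 1.602500
  f(c_2) = f(1.602500) = 0.397424
  f(a) × f(c) < 0, new interval: [1.305000, 1.602500]

After 2 iteration(s), the approximation is c_2 = 1.602500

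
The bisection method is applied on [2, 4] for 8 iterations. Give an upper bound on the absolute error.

Bisection error bound: |error| ≤ (b-a)/2^n
|error| ≤ (4 - 2)/2^8 = 2/2^8
|error| ≤ 0.0078125000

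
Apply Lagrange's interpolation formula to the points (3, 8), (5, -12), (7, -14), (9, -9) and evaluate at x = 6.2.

Lagrange interpolation formula:
P(x) = Σ yᵢ × Lᵢ(x)
where Lᵢ(x) = Π_{j≠i} (x - xⱼ)/(xᵢ - xⱼ)

L_0(6.2) = (6.2 - 5)/(3 - 5) × (6.2 - 7)/(3 - 7) × (6.2 - 9)/(3 - 9) = -0.056000
L_1(6.2) = (6.2 - 3)/(5 - 3) × (6.2 - 7)/(5 - 7) × (6.2 - 9)/(5 - 9) = 0.448000
L_2(6.2) = (6.2 - 3)/(7 - 3) × (6.2 - 5)/(7 - 5) × (6.2 - 9)/(7 - 9) = 0.672000
L_3(6.2) = (6.2 - 3)/(9 - 3) × (6.2 - 5)/(9 - 5) × (6.2 - 7)/(9 - 7) = -0.064000

P(6.2) = 8×L_0(6.2) + (-12)×L_1(6.2) + (-14)×L_2(6.2) + (-9)×L_3(6.2)
P(6.2) = -14.656000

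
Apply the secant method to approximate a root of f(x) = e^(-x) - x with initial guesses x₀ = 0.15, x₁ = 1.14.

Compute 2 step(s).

f(x) = e^(-x) - x
x₀ = 0.15, x₁ = 1.14

Secant formula: x_{n+1} = x_n - f(x_n)(x_n - x_{n-1})/(f(x_n) - f(x_{n-1}))

Iteration 1:
  f(0.150000) = 0.710708
  f(1.140000) = -0.820181
  x_2 = 1.140000 - (-0.820181)×(1.140000 - 0.150000)/(-0.820181 - 0.710708)
       = 0.609603
Iteration 2:
  f(1.140000) = -0.820181
  f(0.609603) = -0.066036
  x_3 = 0.609603 - (-0.066036)×(0.609603 - 1.140000)/(-0.066036 - (-0.820181))
       = 0.563159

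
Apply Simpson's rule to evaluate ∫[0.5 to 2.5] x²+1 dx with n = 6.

f(x) = x²+1
a = 0.5, b = 2.5, n = 6
h = (b - a)/n = 0.333333

Simpson's rule: (h/3)[f(x₀) + 4f(x₁) + 2f(x₂) + ... + f(xₙ)]

x_0 = 0.5000, f(x_0) = 1.250000, coefficient = 1
x_1 = 0.8333, f(x_1) = 1.694444, coefficient = 4
x_2 = 1.1667, f(x_2) = 2.361111, coefficient = 2
x_3 = 1.5000, f(x_3) = 3.250000, coefficient = 4
x_4 = 1.8333, f(x_4) = 4.361111, coefficient = 2
x_5 = 2.1667, f(x_5) = 5.694444, coefficient = 4
x_6 = 2.5000, f(x_6) = 7.250000, coefficient = 1

I ≈ (0.333333/3) × 64.500000 = 7.166667
Exact value: 7.166667
Error: 0.000000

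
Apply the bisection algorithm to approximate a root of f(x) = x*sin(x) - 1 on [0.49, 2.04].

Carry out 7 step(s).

f(x) = x*sin(x) - 1
Initial interval: [0.49, 2.04]

Iteration 1:
  c_1 = (0.490000 + 2.040000)/2 = 1.265000
  f(c_1) = f(1.265000) = 0.206314
  f(a) × f(c) < 0, new interval: [0.490000, 1.265000]
Iteration 2:
  c_2 = (0.490000 + 1.265000)/2 = 0.877500
  f(c_2) = f(0.877500) = -0.325076
  f(a) × f(c) ≥ 0, new interval: [0.877500, 1.265000]
Iteration 3:
  c_3 = (0.877500 + 1.265000)/2 = 1.071250
  f(c_3) = f(1.071250) = -0.059657
  f(a) × f(c) ≥ 0, new interval: [1.071250, 1.265000]
Iteration 4:
  c_4 = (1.071250 + 1.265000)/2 = 1.168125
  f(c_4) = f(1.168125) = 0.074695
  f(a) × f(c) < 0, new interval: [1.071250, 1.168125]
Iteration 5:
  c_5 = (1.071250 + 1.168125)/2 = 1.119687
  f(c_5) = f(1.119687) = 0.007679
  f(a) × f(c) < 0, new interval: [1.071250, 1.119687]
Iteration 6:
  c_6 = (1.071250 + 1.119687)/2 = 1.095469
  f(c_6) = f(1.095469) = -0.025972
  f(a) × f(c) ≥ 0, new interval: [1.095469, 1.119687]
Iteration 7:
  c_7 = (1.095469 + 1.119687)/2 = 1.107578
  f(c_7) = f(1.107578) = -0.009139
  f(a) × f(c) ≥ 0, new interval: [1.107578, 1.119687]

After 7 iteration(s), the approximation is c_7 = 1.107578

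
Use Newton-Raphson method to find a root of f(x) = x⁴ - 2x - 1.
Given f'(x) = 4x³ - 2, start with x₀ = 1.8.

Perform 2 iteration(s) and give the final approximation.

f(x) = x⁴ - 2x - 1
f'(x) = 4x³ - 2
x₀ = 1.8

Newton-Raphson formula: x_{n+1} = x_n - f(x_n)/f'(x_n)

Iteration 1:
  f(1.800000) = 5.897600
  f'(1.800000) = 21.328000
  x_1 = 1.800000 - 5.897600/21.328000 = 1.523481
Iteration 2:
  f(1.523481) = 1.340051
  f'(1.523481) = 12.143960
  x_2 = 1.523481 - 1.340051/12.143960 = 1.413134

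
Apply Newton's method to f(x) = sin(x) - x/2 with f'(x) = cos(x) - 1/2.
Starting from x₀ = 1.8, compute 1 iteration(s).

f(x) = sin(x) - x/2
f'(x) = cos(x) - 1/2
x₀ = 1.8

Newton-Raphson formula: x_{n+1} = x_n - f(x_n)/f'(x_n)

Iteration 1:
  f(1.800000) = 0.073848
  f'(1.800000) = -0.727202
  x_1 = 1.800000 - 0.073848/(-0.727202) = 1.901550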